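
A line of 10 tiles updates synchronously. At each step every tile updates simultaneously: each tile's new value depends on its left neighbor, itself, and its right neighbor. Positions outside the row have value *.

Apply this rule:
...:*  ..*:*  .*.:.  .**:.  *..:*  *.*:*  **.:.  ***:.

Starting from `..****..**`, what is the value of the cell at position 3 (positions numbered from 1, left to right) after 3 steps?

**....**..
..****..**  (repeats step 0; period 2)
step 3: **....**..
position 3 holds .

.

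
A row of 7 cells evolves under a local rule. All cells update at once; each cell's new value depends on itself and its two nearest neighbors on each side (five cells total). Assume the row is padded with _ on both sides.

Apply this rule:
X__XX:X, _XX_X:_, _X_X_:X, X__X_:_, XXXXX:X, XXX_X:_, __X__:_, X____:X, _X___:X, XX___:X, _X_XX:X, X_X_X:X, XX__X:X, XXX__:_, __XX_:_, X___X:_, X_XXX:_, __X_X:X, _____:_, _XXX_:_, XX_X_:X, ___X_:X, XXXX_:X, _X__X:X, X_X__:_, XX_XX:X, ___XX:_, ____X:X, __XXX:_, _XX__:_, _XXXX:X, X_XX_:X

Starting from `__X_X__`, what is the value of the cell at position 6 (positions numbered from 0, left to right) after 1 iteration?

XXXX_XX
position 6 holds X

X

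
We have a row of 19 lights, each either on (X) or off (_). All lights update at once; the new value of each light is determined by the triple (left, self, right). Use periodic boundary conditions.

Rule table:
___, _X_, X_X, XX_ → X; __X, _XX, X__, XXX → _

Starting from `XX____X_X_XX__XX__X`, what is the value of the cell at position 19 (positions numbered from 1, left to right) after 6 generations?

_X_XX_XXXX_X___X___
_XX_XX___XXX_X_X_XX
X_XX_X_X___XXXXXX_X
XX_XXXXX_X______XX_
_XX____XXX_XXXX__XX
X_X_XX___XX___X___X
position 19 holds X

X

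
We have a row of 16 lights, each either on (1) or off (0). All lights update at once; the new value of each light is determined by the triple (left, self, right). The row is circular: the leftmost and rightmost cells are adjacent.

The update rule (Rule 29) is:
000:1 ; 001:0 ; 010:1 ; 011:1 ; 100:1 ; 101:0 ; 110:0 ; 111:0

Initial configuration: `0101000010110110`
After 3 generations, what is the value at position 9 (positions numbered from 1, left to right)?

generation 1: 0101111010100101
generation 2: 0101000010110101
generation 3: 0101111010100101
position 9 holds 1

1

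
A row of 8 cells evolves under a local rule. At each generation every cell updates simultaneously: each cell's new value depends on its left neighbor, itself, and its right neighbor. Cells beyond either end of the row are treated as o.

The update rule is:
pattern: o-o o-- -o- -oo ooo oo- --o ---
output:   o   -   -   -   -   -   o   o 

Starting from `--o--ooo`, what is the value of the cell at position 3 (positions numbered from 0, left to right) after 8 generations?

o

-o--o---
o--o--oo
--o--o--
-o--o--o
o--o--o-
--o--o-o
-o--o-o-
o--o-o-o
position 3 holds o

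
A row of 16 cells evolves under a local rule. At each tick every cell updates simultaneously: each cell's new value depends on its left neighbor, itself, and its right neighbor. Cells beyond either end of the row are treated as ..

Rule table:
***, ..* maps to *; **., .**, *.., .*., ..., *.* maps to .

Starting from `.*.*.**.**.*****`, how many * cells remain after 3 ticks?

1

*...........***.
...........*.*..
..........*.....
count of *: 1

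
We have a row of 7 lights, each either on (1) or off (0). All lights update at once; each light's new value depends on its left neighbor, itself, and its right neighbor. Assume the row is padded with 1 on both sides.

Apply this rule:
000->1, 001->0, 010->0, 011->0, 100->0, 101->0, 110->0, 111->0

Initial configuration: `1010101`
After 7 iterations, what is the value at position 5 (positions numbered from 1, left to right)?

0

iteration 1: 0000000
iteration 2: 0111110
iteration 3: 0000000  (repeats iteration 1; period 2)
iteration 7: 0000000
position 5 holds 0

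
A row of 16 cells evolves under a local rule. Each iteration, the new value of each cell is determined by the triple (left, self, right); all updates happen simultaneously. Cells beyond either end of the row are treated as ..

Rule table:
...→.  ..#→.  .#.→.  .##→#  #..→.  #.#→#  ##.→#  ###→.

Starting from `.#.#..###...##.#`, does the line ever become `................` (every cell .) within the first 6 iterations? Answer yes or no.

yes

iteration 1: ..#...#.#...###.
iteration 2: .......#....#.#.
iteration 3: .............#..
iteration 4: ................
all cells are . at iteration 4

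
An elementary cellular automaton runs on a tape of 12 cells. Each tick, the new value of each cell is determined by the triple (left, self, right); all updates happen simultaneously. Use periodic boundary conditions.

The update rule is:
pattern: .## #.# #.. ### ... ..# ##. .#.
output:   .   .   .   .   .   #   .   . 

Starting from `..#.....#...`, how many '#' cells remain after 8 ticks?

.#.....#....
#.....#.....
.....#.....#
....#.....#.
...#.....#..
..#.....#...  (repeats tick 0; period 6)
tick 8: #.....#.....
count of #: 2

2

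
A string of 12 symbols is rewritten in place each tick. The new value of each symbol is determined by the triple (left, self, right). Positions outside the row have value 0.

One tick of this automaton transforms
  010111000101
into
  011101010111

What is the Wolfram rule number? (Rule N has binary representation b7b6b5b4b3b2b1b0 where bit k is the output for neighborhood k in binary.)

109

position 4: 111 → 0  (bit 7 = 0)
position 5: 110 → 1  (bit 6 = 1)
position 2: 101 → 1  (bit 5 = 1)
position 6: 100 → 0  (bit 4 = 0)
position 3: 011 → 1  (bit 3 = 1)
position 1: 010 → 1  (bit 2 = 1)
position 0: 001 → 0  (bit 1 = 0)
position 7: 000 → 1  (bit 0 = 1)
bits b7..b0 = 01101101 = 109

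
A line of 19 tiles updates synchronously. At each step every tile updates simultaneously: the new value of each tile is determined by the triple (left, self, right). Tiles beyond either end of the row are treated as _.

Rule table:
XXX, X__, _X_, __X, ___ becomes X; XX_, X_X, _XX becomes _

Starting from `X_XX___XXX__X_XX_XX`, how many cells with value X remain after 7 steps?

step 1: X___XXX_X_XXX______
step 2: XXXX_X__X__X_XXXXXX
step 3: _XX__XXXXXXX__XXXX_
step 4: X__XX_XXXXX_XX_XX_X
step 5: XXX____XXX________X
step 6: _X_XXXX_X_XXXXXXXXX
step 7: XX__XX__X__XXXXXXX_
count of X: 12

12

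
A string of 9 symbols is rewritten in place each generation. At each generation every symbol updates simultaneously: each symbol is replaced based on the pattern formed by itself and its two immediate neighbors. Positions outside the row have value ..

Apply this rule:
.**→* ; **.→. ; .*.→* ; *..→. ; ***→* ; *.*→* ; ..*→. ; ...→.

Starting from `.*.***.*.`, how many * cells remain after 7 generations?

1

.****.**.
.***.**..
.**.**...
.*.**....
.***.....
.**......
.*.......
count of *: 1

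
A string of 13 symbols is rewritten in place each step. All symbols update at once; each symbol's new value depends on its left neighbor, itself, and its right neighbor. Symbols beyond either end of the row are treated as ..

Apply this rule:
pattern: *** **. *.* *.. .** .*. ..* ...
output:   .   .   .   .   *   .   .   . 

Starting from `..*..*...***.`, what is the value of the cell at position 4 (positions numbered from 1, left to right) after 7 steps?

step 1: .........*...
step 2: .............
step 3: .............  (fixed point — unchanged through step 7)
position 4 holds .

.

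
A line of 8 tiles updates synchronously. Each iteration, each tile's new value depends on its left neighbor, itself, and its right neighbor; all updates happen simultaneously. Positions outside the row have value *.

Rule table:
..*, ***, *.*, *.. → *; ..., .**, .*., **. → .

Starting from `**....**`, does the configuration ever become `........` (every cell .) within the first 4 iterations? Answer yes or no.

no

*.*..*.*
.*.**.*.
*.*..*.*  (repeats iteration 1; period 2)
iteration 4: .*.**.*.
iteration 4 is .*.**.*., still not uniform .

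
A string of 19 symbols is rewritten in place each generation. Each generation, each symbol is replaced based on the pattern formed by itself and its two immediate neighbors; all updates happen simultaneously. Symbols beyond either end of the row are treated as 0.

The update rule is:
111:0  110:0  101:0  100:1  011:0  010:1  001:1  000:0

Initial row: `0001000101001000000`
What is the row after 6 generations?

0100010000100000001

generation 1: 0011101101111100000
generation 2: 0100000000000010000
generation 3: 1110000000000111000
generation 4: 0001000000001000100
generation 5: 0011100000011101110
generation 6: 0100010000100000001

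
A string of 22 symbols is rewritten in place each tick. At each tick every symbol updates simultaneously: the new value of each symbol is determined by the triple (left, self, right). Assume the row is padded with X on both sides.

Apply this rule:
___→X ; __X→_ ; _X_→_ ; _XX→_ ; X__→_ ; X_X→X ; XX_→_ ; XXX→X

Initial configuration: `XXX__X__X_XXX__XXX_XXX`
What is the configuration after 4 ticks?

_XX__X__XXXXXXXXX__X_X

XX_______X_X____X_X_XX
X__XXXXX__X__XX__X_X_X
____XXX___________X_X_
_XX__X__XXXXXXXXX__X_X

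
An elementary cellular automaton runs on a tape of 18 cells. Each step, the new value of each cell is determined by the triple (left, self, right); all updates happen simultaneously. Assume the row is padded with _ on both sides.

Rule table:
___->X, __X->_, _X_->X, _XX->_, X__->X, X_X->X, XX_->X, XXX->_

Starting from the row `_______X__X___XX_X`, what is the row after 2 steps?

XXXXXX_XX_XXX__XXX
_____XX_XX__XX___X

_____XX_XX__XX___X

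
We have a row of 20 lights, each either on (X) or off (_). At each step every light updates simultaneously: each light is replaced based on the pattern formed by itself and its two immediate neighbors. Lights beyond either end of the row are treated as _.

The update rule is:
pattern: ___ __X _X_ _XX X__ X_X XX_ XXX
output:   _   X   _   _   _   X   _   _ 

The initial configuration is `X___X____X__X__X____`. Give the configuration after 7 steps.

___X____X__X__X_____
__X____X__X__X______
_X____X__X__X_______
X____X__X__X________
____X__X__X_________
___X__X__X__________
__X__X__X___________

__X__X__X___________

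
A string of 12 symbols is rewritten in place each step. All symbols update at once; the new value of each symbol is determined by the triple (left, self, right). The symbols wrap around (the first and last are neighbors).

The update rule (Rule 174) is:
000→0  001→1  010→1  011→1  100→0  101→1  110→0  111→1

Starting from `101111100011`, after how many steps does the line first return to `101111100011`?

011111000111
111110001110
111100011101
111000111011
110001110111
100011101111
000111011111
001110111110
011101111100
111011111000
110111110001
101111100011

12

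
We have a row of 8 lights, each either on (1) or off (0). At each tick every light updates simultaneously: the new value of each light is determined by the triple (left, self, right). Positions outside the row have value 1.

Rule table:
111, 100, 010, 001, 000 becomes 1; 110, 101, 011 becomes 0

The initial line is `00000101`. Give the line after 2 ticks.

11111100
11111011

11111011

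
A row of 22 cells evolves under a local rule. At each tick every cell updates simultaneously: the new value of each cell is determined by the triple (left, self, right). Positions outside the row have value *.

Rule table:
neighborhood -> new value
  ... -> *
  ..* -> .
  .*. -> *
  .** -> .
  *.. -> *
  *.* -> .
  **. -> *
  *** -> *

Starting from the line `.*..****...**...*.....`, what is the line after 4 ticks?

tick 1: .**..*****..***.*****.
tick 2: ..**..*****..**..****.
tick 3: *..**..*****..**..***.
tick 4: **..**..*****..**..**.

**..**..*****..**..**.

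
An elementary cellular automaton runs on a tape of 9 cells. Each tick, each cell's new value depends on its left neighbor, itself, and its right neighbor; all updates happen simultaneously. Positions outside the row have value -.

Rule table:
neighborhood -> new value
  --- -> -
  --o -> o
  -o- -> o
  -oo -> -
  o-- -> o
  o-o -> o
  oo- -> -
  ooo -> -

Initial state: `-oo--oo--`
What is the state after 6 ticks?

o------o-

o--oo--o-
ooo--oooo
---oo----
--o--o---
-oooooo--
o------o-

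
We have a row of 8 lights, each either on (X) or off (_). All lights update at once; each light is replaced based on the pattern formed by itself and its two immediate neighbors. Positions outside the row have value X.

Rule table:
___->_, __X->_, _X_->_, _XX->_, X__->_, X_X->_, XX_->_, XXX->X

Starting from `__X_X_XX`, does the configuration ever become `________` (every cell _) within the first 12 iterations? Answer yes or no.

iteration 1: _______X
iteration 2: ________
all cells are _ at iteration 2

yes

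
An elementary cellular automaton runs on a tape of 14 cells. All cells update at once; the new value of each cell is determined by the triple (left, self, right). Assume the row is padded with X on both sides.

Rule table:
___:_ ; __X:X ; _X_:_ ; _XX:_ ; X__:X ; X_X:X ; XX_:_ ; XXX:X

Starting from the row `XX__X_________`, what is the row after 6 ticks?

_X__X_X_X_X_X_

X_XX_X_______X
_X__X_X_____X_
X_XX_X_X___X_X
_X__X_X_X_X_X_
X_XX_X_X_X_X_X
_X__X_X_X_X_X_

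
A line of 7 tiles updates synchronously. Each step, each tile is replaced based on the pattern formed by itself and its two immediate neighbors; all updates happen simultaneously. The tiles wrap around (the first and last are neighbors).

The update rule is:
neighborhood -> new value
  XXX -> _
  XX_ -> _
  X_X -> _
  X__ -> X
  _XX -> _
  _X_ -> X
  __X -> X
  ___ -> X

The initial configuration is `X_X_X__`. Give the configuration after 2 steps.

__X____

X_X_XXX
__X____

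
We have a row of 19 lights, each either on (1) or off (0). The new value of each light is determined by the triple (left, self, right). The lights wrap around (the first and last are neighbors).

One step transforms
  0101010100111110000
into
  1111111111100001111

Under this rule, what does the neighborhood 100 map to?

At position 8 the neighborhood is 100; the next row has 1 there.

1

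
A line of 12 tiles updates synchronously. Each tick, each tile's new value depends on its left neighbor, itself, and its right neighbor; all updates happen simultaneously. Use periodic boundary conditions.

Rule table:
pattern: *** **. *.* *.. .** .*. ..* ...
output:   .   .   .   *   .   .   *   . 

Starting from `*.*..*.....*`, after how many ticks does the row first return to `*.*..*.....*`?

...**.*...*.
..*....*.*.*
**.*..*.....
....**.*...*
*..*....*.*.
.**.*..*....
*....**.*...
.*..*....*.*
..**.*..*...
.*....**.*..
*.*..*....*.
...**.*..*..
..*....**.*.
.*.*..*....*
....**.*..*.
...*....**.*
*.*.*..*....
.....**.*..*
*...*....**.
.*.*.*..*...
*.....**.*..
.*...*....**
..*.*.*..*..
.*.....**.*.
*.*...*....*
...*.*.*..*.
..*.....**.*
**.*...*....
....*.*.*..*
*..*.....**.
.**.*...*...
*....*.*.*..
.*..*.....**
..**.*...*..
.*....*.*.*.
*.*..*.....*

36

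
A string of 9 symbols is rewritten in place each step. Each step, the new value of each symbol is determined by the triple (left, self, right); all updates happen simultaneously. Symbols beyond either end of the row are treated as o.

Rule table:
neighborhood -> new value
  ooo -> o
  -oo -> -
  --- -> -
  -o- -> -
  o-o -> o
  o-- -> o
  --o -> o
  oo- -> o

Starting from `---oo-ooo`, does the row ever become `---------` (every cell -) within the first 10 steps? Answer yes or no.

step 1: o-o-oo-oo
step 2: oo-o-oo-o
step 3: ooo-o-oo-
step 4: oooo-o-oo
step 5: ooooo-o-o
step 6: oooooo-o-
step 7: ooooooo-o
step 8: oooooooo-
step 9: ooooooooo
step 10: ooooooooo
step 10 is ooooooooo, still not uniform -

no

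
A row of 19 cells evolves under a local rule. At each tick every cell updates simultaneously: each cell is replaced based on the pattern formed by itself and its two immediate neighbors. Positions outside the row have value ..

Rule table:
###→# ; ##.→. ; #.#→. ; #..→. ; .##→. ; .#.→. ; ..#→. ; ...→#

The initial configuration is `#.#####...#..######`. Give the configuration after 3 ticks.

......###..#......#

tick 1: ...###..#.....####.
tick 2: ##..#.....###..##..
tick 3: ......###..#......#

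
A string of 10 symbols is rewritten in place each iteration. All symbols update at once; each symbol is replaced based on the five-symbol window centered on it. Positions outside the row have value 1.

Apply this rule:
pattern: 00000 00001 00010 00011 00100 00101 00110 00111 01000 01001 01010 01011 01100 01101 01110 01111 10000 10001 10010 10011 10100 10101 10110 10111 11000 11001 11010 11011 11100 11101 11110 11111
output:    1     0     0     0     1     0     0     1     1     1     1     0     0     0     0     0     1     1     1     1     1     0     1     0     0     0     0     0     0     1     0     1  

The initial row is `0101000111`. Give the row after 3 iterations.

0011110101
0110010000
0100111100

0100111100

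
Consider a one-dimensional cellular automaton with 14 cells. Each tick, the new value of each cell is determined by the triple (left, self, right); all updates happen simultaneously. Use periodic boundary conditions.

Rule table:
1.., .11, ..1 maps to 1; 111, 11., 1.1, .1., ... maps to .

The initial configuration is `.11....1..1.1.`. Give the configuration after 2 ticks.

11.1..1.11...1
....11..1.1.11

....11..1.1.11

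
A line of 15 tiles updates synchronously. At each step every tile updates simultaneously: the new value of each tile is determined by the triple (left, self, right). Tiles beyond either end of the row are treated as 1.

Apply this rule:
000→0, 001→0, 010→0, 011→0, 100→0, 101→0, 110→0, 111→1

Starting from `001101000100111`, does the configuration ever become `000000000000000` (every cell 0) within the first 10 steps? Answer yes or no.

000000000000011
000000000000001
000000000000000
all cells are 0 at step 3

yes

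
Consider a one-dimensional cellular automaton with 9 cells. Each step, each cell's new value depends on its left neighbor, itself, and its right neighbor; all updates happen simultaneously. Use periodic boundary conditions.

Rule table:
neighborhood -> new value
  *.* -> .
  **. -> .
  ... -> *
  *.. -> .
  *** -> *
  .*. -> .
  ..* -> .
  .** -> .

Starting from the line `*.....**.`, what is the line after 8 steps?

*..*..***

step 1: ..***....
step 2: *..*..***
step 3: .......**
step 4: .*****...
step 5: ..***..**
step 6: ...*.....
step 7: **...****
step 8: *..*..***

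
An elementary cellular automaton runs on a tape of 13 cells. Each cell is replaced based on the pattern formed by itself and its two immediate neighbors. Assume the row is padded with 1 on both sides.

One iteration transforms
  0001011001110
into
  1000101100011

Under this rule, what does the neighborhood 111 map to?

At position 10 the neighborhood is 111; the next row has 0 there.

0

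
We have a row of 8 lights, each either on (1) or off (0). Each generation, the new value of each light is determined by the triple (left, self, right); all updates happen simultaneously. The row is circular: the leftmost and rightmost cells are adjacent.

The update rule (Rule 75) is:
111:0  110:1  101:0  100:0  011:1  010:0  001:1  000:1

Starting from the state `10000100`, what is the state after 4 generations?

00111001
01101010
11100000
10101111

10101111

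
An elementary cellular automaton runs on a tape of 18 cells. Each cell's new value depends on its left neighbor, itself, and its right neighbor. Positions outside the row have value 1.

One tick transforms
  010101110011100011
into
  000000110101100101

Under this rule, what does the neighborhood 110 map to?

At position 7 the neighborhood is 110; the next row has 1 there.

1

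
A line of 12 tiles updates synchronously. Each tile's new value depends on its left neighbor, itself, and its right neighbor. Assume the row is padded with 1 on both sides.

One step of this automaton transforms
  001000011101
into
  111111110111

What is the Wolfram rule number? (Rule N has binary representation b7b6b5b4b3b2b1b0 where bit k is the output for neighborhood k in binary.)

127

position 8: 111 → 0  (bit 7 = 0)
position 9: 110 → 1  (bit 6 = 1)
position 10: 101 → 1  (bit 5 = 1)
position 0: 100 → 1  (bit 4 = 1)
position 7: 011 → 1  (bit 3 = 1)
position 2: 010 → 1  (bit 2 = 1)
position 1: 001 → 1  (bit 1 = 1)
position 4: 000 → 1  (bit 0 = 1)
bits b7..b0 = 01111111 = 127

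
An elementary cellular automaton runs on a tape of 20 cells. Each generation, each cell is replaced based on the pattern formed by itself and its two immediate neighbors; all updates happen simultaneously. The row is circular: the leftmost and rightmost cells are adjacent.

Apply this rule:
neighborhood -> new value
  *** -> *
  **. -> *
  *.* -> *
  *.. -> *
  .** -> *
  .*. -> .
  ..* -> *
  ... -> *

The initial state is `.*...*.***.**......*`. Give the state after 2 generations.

*.***.*************.
.*******************

.*******************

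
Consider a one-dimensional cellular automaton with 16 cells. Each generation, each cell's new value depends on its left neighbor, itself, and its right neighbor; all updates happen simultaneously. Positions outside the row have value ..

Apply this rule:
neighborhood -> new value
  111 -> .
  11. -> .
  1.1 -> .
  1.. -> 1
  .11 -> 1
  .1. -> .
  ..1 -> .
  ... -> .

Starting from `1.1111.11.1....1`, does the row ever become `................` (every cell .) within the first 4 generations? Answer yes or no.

generation 1: ..1....1...1....
generation 2: ...1....1...1...
generation 3: ....1....1...1..
generation 4: .....1....1...1.
generation 4 is .....1....1...1., still not uniform .

no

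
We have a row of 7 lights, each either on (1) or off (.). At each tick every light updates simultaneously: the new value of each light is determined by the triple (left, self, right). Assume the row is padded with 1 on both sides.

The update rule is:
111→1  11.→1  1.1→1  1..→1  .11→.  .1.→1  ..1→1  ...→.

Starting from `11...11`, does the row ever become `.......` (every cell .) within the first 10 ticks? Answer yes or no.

tick 1: 111.1.1
tick 2: 111111.
tick 3: 1111111
tick 4: 1111111  (fixed point — unchanged through tick 10)
tick 10 is 1111111, still not uniform .

no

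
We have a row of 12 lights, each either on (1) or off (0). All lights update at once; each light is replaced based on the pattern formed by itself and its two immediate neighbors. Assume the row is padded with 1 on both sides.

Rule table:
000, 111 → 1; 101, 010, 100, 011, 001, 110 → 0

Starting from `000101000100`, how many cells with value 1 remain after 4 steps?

010000010000
000111000110
010010010000
000000000110
count of 1: 2

2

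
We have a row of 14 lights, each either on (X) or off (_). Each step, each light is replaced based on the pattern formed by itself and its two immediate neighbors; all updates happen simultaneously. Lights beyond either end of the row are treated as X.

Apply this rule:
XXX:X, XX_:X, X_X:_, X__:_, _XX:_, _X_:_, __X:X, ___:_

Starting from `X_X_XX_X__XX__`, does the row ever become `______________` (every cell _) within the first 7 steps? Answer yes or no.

X____X___X_X_X
X___X___X_____
X__X___X_____X
X_X___X_____X_
X____X_____X__
X___X_____X__X
X__X_____X__X_
step 7 is X__X_____X__X_, still not uniform _

no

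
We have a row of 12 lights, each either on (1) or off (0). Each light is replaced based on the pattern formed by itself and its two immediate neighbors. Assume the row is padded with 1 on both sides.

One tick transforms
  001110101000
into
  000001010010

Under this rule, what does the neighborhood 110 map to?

At position 4 the neighborhood is 110; the next row has 0 there.

0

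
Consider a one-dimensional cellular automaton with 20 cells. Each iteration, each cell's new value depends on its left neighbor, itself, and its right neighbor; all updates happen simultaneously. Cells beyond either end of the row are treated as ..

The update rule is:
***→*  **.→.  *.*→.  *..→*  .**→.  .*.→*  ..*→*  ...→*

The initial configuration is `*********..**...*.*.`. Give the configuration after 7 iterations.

.**......**..*..***.

.*******.**..****.**
*.*****....**.**....
*..***.****.....****
***.*...**.*****.**.
.*..****....***....*
****.**.****.*.*****
.**......**..*..***.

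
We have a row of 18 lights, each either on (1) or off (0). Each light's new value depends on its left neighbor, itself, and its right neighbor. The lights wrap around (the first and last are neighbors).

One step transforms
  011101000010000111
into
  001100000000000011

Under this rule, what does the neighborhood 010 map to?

At position 5 the neighborhood is 010; the next row has 0 there.

0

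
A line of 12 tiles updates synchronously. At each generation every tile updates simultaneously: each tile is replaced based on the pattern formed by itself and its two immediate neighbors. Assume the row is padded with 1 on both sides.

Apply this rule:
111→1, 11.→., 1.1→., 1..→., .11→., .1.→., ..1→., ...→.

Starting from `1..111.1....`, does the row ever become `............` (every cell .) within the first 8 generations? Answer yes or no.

yes

generation 1: ....1.......
generation 2: ............
all cells are . at generation 2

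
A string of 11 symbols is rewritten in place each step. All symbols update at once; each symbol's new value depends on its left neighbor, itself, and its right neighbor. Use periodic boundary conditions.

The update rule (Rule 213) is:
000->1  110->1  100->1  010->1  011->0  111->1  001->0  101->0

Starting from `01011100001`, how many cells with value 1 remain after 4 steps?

6

01001111101
01100111101
00110011101
10011001101
count of 1: 6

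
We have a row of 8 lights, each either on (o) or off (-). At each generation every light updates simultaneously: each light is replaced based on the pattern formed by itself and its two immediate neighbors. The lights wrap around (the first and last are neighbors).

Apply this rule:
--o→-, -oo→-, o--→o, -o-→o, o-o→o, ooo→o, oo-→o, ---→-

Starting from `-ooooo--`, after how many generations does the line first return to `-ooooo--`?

8

--ooooo-
---ooooo
o---oooo
oo---ooo
ooo---oo
oooo---o
ooooo---
-ooooo--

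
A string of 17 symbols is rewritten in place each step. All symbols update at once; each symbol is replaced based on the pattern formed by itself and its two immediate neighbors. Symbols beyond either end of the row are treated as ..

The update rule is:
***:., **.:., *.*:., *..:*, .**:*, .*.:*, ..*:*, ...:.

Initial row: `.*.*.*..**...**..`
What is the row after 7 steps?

step 1: **.*.****.*.**.*.
step 2: *..*.*....*.*..**
step 3: ****.**..**.****.
step 4: *....*.***..*...*
step 5: **..**.*..****.**
step 6: *.***..****....*.
step 7: *.*..***...*..***

*.*..***...*..***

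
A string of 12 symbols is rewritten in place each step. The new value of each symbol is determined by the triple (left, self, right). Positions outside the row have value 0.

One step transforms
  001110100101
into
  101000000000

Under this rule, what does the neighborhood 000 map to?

At position 0 the neighborhood is 000; the next row has 1 there.

1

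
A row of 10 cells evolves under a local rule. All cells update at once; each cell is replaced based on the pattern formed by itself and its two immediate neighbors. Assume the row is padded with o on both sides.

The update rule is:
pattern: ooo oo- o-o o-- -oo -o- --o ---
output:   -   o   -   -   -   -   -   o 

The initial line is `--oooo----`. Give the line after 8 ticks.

-oooooo---

-----o-oo-
-ooo----o-
---o-oo---
-o----o-o-
---oo-----
-o--o-ooo-
--------o-
-oooooo---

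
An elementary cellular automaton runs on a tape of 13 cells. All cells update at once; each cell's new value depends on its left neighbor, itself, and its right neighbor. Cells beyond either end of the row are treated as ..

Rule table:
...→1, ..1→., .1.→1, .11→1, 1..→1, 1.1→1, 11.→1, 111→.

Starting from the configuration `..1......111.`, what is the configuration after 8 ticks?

tick 1: 1.111111.1.11
tick 2: 111....111111
tick 3: 1.1111.1....1
tick 4: 111..111111.1
tick 5: 1.11.1....111
tick 6: 111111111.1.1
tick 7: 1.......11111
tick 8: 1111111.1...1

1111111.1...1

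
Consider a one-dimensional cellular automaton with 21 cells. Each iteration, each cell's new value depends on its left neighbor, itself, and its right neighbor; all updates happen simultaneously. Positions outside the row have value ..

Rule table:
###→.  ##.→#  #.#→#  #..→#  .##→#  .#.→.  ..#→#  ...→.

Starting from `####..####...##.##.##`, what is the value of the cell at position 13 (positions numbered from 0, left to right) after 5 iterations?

.

#..####..##.#########
.###..#######.......#
##.####.....##.....#.
####..##...####...#.#
#..######.##..##.#.#.
position 13 holds .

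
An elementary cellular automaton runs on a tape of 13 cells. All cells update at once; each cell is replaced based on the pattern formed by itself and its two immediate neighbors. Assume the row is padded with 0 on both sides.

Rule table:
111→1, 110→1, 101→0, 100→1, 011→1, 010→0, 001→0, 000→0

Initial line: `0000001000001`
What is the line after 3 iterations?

0000000001000

iteration 1: 0000000100000
iteration 2: 0000000010000
iteration 3: 0000000001000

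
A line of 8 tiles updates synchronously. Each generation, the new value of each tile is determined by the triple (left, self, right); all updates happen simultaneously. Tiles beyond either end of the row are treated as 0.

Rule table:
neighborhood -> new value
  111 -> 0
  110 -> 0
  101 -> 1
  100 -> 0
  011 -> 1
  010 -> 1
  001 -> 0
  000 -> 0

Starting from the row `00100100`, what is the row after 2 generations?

00100100

00100100  (fixed point — unchanged through generation 2)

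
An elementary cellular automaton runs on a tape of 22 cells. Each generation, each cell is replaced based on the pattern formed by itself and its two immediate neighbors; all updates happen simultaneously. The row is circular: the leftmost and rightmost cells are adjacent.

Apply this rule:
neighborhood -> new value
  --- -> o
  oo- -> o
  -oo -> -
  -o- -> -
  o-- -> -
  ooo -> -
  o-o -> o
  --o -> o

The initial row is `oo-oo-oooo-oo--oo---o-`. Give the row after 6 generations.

-oo-o-oo-o-oo-oo-o-o-o

-oo-oo---oo-o-o-o-oo-o
o-oo-o-oo-oo-o-o-o-oo-
-o-oo-o-oo-oo-o-o-o-oo
o-o-oo-o-oo-oo-o-o-o-o
oo-o-oo-o-oo-oo-o-o-o-
-oo-o-oo-o-oo-oo-o-o-o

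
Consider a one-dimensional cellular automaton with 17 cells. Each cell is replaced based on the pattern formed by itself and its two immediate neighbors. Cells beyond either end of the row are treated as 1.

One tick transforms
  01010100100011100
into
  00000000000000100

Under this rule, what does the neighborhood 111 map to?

At position 13 the neighborhood is 111; the next row has 0 there.

0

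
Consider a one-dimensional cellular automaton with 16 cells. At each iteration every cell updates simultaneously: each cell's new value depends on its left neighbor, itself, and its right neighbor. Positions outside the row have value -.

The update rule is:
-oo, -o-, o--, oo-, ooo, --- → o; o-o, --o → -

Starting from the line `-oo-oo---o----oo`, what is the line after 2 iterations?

-oo-oooo-oooo-oo
-oo-oooo-oooo-oo

-oo-oooo-oooo-oo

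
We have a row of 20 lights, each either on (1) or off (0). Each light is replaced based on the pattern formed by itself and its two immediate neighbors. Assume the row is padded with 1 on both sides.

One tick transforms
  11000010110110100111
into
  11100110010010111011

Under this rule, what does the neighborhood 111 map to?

At position 0 the neighborhood is 111; the next row has 1 there.

1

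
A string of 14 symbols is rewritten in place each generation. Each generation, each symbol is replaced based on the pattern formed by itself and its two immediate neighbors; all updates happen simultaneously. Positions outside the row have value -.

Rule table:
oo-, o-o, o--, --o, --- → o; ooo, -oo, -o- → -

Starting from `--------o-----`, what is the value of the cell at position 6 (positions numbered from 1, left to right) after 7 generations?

oooooooo-ooooo
-------oo----o
ooooooo-ooooo-
------oo----oo
oooooo-ooooo-o
-----oo----oo-
ooooo-ooooo-oo
position 6 holds -

-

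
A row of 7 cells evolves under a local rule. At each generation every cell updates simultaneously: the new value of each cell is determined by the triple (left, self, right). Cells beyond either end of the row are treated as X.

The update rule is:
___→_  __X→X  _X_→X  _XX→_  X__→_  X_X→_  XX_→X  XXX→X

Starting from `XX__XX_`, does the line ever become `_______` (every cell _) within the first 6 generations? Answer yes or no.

no

generation 1: XX_X_X_
generation 2: XX_X_X_  (fixed point — unchanged through generation 6)
generation 6 is XX_X_X_, still not uniform _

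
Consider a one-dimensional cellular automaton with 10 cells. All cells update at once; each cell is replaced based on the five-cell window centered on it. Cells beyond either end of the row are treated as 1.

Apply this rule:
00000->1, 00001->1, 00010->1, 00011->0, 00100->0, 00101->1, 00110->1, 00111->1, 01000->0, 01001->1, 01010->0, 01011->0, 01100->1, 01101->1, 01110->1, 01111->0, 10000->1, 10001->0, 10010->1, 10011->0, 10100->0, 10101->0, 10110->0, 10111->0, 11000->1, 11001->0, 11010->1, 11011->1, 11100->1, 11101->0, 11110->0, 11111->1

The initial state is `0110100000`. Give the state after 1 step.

1011001110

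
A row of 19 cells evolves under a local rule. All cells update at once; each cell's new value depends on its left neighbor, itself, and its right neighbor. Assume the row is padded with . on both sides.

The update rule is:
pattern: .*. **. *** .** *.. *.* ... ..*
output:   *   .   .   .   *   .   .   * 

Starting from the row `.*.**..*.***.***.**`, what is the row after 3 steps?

step 1: **...***...........
step 2: ..*.*...*..........
step 3: .**.**.***.........

.**.**.***.........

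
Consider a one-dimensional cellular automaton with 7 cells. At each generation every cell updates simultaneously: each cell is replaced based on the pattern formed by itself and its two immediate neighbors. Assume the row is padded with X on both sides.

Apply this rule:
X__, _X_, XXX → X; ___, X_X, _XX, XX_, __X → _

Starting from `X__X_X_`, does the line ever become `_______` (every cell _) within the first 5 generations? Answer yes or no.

no

_X_X_X_
_X_X_X_  (fixed point — unchanged through generation 5)
generation 5 is _X_X_X_, still not uniform _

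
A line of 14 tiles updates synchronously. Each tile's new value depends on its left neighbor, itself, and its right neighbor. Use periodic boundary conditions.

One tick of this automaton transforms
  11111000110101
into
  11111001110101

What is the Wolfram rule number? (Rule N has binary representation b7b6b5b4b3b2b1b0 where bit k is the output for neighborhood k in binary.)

206

position 0: 111 → 1  (bit 7 = 1)
position 4: 110 → 1  (bit 6 = 1)
position 10: 101 → 0  (bit 5 = 0)
position 5: 100 → 0  (bit 4 = 0)
position 8: 011 → 1  (bit 3 = 1)
position 11: 010 → 1  (bit 2 = 1)
position 7: 001 → 1  (bit 1 = 1)
position 6: 000 → 0  (bit 0 = 0)
bits b7..b0 = 11001110 = 206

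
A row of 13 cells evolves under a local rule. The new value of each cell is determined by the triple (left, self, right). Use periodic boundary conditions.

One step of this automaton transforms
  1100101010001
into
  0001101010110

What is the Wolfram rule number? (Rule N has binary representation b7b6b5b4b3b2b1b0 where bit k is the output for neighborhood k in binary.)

position 0: 111 → 0  (bit 7 = 0)
position 1: 110 → 0  (bit 6 = 0)
position 5: 101 → 0  (bit 5 = 0)
position 2: 100 → 0  (bit 4 = 0)
position 12: 011 → 0  (bit 3 = 0)
position 4: 010 → 1  (bit 2 = 1)
position 3: 001 → 1  (bit 1 = 1)
position 10: 000 → 1  (bit 0 = 1)
bits b7..b0 = 00000111 = 7

7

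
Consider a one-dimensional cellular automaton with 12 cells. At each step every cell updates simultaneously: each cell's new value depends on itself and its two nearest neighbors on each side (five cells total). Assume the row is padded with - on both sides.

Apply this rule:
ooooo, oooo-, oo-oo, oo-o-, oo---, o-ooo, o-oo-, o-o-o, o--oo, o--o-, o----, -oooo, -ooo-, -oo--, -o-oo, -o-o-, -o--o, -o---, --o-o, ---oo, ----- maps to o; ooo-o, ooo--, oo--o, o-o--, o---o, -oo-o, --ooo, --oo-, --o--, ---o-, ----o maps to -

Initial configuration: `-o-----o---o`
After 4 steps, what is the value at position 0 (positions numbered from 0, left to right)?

--ooo---o---
-o-o-o---ooo
-oooo-o-o-o-
o-oo-ooooo-o
position 0 holds o

o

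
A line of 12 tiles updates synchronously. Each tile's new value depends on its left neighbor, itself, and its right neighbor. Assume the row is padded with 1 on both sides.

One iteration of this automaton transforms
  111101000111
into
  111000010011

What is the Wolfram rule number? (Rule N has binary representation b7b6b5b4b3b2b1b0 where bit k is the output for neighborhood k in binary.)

129

position 0: 111 → 1  (bit 7 = 1)
position 3: 110 → 0  (bit 6 = 0)
position 4: 101 → 0  (bit 5 = 0)
position 6: 100 → 0  (bit 4 = 0)
position 9: 011 → 0  (bit 3 = 0)
position 5: 010 → 0  (bit 2 = 0)
position 8: 001 → 0  (bit 1 = 0)
position 7: 000 → 1  (bit 0 = 1)
bits b7..b0 = 10000001 = 129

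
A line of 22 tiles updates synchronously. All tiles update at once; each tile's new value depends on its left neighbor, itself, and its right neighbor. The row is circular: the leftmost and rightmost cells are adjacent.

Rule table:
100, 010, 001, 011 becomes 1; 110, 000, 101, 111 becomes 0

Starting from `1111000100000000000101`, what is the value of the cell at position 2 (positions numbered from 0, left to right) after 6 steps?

0000101110000000001101
1001101001000000011001
0111001111100000110111
0100111000010001100100
1111100100111011011110
1000011111100010010000
position 2 holds 0

0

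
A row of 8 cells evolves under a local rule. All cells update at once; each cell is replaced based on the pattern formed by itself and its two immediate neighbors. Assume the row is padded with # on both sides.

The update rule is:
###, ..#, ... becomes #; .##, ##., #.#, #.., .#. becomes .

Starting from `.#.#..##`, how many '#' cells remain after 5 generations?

2

.....#.#
.####...
..##..##
.#...#.#
...##...
count of #: 2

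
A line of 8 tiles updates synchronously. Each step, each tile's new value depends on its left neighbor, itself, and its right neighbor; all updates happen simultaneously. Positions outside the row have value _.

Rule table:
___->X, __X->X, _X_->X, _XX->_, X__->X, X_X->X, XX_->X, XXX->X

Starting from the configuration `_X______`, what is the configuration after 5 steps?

_XX_XXXX

step 1: XXXXXXXX
step 2: _XXXXXXX
step 3: X_XXXXXX
step 4: XX_XXXXX
step 5: _XX_XXXX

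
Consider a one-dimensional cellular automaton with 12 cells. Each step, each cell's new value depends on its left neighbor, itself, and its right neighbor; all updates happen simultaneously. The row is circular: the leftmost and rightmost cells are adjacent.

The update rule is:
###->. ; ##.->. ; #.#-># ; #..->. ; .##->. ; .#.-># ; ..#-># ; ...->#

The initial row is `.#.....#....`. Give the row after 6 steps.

##.#####.###
..#.....#...
###.#####.##
...#.....#..
####.#####.#
....#.....#.

....#.....#.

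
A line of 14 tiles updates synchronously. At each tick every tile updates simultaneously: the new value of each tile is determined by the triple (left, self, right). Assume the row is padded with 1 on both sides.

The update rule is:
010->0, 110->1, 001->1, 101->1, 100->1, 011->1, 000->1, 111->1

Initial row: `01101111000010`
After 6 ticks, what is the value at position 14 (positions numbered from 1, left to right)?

11111111111101
11111111111111
11111111111111  (fixed point — unchanged through tick 6)
position 14 holds 1

1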